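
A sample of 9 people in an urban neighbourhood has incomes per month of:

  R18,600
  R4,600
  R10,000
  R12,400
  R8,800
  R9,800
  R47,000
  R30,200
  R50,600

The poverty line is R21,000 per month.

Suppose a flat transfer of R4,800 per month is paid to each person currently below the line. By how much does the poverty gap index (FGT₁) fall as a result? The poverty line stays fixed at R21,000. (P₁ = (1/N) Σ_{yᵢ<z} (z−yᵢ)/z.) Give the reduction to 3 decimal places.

Before: below the line — R4,600, R8,800, R9,800, R10,000, R12,400, R18,600; poverty gap index (FGT₁) = 0.32698.
After the R4,800 transfer: below the line — R9,400, R13,600, R14,600, R14,800, R17,200; poverty gap index (FGT₁) = 0.18730.
Reduction = 0.32698 − 0.18730 = 0.140.

0.140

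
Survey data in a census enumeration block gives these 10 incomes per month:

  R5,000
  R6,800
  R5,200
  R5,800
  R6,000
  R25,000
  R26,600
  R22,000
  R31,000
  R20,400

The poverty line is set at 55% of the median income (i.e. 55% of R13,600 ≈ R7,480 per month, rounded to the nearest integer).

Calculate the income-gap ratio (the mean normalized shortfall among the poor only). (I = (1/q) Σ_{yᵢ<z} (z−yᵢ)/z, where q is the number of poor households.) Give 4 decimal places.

Below the line: R5,000, R5,200, R5,800, R6,000, R6,800 (q = 5 of N = 10).
Shortfall ratios (z−y)/z: 0.3316, 0.3048, 0.2246, 0.1979, 0.0909; sum = 1.149733.
I averages over the q = 5 poor units only: 1.149733 / 5 = 0.2299.

0.2299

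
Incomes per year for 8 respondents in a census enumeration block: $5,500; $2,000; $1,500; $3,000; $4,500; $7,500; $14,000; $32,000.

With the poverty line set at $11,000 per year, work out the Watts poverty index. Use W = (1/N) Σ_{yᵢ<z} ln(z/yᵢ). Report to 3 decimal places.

0.871

Below z: $1,500, $2,000, $3,000, $4,500, $5,500, $7,500 (q = 6 of N = 8).
Log shortfalls: ln(11000/1500) = 1.9924; ln(11000/2000) = 1.7047; ln(11000/3000) = 1.2993; ln(11000/4500) = 0.8938; ln(11000/5500) = 0.6931; ln(11000/7500) = 0.3830.
W = 6.966419 / 8 = 0.871.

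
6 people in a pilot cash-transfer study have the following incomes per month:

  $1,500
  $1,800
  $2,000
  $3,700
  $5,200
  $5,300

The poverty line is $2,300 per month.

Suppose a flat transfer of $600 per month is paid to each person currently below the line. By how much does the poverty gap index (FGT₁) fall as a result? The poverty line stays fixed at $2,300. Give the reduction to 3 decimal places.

0.101

Before: below the line — $1,500, $1,800, $2,000; poverty gap index (FGT₁) = 0.11594.
After the $600 transfer: below the line — $2,100; poverty gap index (FGT₁) = 0.01449.
Reduction = 0.11594 − 0.01449 = 0.101.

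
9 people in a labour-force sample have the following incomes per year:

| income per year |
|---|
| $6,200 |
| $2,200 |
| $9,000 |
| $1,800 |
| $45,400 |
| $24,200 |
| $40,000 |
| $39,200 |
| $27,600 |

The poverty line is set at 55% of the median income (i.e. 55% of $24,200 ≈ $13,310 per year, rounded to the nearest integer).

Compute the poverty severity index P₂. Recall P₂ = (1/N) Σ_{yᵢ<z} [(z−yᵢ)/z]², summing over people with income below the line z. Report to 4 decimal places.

0.2039

Poor units: $1,800, $2,200, $6,200, $9,000 (q = 4 of N = 9).
Normalized shortfalls: (13310−1800)/13310 = 0.8648; (13310−2200)/13310 = 0.8347; (13310−6200)/13310 = 0.5342; (13310−9000)/13310 = 0.3238.
Squared: 0.7478; 0.6967; 0.2854; 0.1049.
Sum = 1.834768; P₂ = 1.834768 / 9 = 0.2039.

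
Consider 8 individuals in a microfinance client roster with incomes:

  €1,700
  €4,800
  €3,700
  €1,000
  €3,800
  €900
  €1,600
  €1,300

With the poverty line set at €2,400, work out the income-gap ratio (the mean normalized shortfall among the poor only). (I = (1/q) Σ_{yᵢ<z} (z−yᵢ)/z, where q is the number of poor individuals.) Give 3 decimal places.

Below z: €900, €1,000, €1,300, €1,600, €1,700 (q = 5 of N = 8).
Shortfall ratios (z−y)/z: 0.6250, 0.5833, 0.4583, 0.3333, 0.2917; sum = 2.291667.
I averages over the q = 5 poor units only: 2.291667 / 5 = 0.458.

0.458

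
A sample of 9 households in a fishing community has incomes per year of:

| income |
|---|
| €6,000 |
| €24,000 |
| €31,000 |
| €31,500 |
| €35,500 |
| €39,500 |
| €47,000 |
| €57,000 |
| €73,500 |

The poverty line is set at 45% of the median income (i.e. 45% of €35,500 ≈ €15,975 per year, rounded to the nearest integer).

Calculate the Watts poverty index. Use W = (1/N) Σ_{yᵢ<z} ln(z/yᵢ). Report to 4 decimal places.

Incomes under z: €6,000 (q = 1 of N = 9).
Log gaps: ln(15975/6000) = 0.9793.
W = 0.979266 / 9 = 0.1088.

0.1088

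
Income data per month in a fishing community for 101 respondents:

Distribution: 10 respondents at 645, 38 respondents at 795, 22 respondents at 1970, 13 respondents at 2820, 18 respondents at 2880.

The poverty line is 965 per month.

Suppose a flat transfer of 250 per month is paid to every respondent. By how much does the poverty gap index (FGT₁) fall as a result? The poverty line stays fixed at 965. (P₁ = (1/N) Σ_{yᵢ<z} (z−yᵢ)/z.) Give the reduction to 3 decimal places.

Before: below the line — 10×645, 38×795; poverty gap index (FGT₁) = 0.09911.
After the 250 transfer: below the line — 10×895; poverty gap index (FGT₁) = 0.00718.
Reduction = 0.09911 − 0.00718 = 0.092.

0.092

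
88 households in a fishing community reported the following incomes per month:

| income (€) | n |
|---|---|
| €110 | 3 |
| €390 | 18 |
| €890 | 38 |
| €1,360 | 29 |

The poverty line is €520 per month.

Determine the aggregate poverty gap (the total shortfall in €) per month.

Incomes under z: 3×€110, 18×€390 (q = 21 of N = 88).
Individual gaps: 3×(520−110) = 1230; 18×(520−390) = 2340.
Aggregate gap = €3,570.

€3,570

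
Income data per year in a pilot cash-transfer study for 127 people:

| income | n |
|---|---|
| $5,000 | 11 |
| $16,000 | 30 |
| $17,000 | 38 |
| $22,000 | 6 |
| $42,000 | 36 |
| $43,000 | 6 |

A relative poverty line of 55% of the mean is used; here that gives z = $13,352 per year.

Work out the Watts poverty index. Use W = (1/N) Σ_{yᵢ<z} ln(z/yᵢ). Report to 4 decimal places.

0.0851

Incomes under z: 11×$5,000 (q = 11 of N = 127).
Log gaps: ln(13352/5000) = 0.9822 (×11).
W = 10.804511 / 127 = 0.0851.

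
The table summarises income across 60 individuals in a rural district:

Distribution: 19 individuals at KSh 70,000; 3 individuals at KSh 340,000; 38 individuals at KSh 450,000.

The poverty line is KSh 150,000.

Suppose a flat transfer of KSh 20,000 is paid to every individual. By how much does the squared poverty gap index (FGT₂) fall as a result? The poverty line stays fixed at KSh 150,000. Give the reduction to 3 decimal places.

Before: below the line — 19×KSh 70,000; squared poverty gap index (FGT₂) = 0.09007.
After the KSh 20,000 transfer: below the line — 19×KSh 90,000; squared poverty gap index (FGT₂) = 0.05067.
Reduction = 0.09007 − 0.05067 = 0.039.

0.039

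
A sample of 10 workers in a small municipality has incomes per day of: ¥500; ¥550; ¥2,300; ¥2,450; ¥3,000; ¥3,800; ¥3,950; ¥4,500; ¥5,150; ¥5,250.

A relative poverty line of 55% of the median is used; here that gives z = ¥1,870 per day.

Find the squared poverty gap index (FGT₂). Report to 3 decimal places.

0.104

Incomes under z: ¥500, ¥550 (q = 2 of N = 10).
Gap ratios (z−y)/z: (1870−500)/1870 = 0.7326; (1870−550)/1870 = 0.7059.
Squared: 0.5367; 0.4983.
Sum = 1.035002; P₂ = 1.035002 / 10 = 0.104.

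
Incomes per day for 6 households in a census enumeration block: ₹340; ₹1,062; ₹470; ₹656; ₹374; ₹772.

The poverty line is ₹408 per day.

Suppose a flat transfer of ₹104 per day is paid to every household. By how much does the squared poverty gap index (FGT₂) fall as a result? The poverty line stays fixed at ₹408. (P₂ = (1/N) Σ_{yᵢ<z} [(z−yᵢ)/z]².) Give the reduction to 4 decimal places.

0.0058

Before: below the line — ₹340, ₹374; squared poverty gap index (FGT₂) = 0.005787.
After the ₹104 transfer: below the line — none; squared poverty gap index (FGT₂) = 0.000000.
Reduction = 0.005787 − 0.000000 = 0.0058.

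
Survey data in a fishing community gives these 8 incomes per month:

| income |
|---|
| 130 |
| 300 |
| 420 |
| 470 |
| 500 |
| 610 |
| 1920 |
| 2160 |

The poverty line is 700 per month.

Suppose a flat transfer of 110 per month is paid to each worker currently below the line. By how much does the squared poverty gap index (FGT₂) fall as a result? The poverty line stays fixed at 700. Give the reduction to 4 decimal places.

0.0809

Before: below the line — 130, 300, 420, 470, 500, 610; squared poverty gap index (FGT₂) = 0.169464.
After the 110 transfer: below the line — 240, 410, 530, 580, 610; squared poverty gap index (FGT₂) = 0.088546.
Reduction = 0.169464 − 0.088546 = 0.0809.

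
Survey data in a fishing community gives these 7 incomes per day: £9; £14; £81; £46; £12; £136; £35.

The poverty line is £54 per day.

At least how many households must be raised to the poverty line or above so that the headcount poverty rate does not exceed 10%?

5

5 of the 7 households are poor, so H = 5/7 = 0.714.
A headcount ratio of at most 10% allows at most ⌊0.10 × 7⌋ = 0 poor households.
So at least 5 − 0 = 5 must be lifted.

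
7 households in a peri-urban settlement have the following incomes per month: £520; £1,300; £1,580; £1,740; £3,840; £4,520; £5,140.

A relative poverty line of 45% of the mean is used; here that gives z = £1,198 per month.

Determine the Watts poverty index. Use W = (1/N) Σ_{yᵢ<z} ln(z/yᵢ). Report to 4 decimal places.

Below z: £520 (q = 1 of N = 7).
Log gaps: ln(1198/520) = 0.8346.
W = 0.834580 / 7 = 0.1192.

0.1192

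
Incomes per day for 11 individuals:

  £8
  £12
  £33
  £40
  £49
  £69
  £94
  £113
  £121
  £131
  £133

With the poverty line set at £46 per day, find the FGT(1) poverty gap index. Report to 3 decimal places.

Below z: £8, £12, £33, £40 (q = 4 of N = 11).
Relative gaps: (46−8)/46 = 0.8261; (46−12)/46 = 0.7391; (46−33)/46 = 0.2826; (46−40)/46 = 0.1304.
Σ = 1.978261. Dividing by the full population N = 11 gives P₁ = 0.180.

0.180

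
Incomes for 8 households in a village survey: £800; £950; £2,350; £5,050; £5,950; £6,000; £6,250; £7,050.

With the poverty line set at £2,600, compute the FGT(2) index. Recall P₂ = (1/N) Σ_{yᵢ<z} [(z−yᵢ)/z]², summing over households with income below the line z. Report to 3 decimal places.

0.111

Below z: £800, £950, £2,350 (q = 3 of N = 8).
Gap ratios (z−y)/z: (2600−800)/2600 = 0.6923; (2600−950)/2600 = 0.6346; (2600−2350)/2600 = 0.0962.
Squared: 0.4793; 0.4027; 0.0092.
Sum = 0.891272; P₂ = 0.891272 / 8 = 0.111.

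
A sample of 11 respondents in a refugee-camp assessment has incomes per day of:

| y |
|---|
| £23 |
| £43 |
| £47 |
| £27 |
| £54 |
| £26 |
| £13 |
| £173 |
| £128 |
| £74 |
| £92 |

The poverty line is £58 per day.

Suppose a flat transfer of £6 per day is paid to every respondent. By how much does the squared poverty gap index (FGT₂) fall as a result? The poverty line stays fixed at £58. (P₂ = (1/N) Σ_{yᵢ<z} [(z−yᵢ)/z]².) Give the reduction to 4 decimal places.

0.0494

Before: below the line — £13, £23, £26, £27, £43, £47, £54; squared poverty gap index (FGT₂) = 0.151254.
After the £6 transfer: below the line — £19, £29, £32, £33, £49, £53; squared poverty gap index (FGT₂) = 0.101854.
Reduction = 0.151254 − 0.101854 = 0.0494.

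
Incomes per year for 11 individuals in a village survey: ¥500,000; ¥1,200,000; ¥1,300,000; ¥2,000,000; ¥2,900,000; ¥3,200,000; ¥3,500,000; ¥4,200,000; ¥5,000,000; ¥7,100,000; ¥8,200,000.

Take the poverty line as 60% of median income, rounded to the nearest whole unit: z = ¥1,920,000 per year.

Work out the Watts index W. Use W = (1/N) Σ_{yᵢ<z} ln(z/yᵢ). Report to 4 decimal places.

Below the line: ¥500,000, ¥1,200,000, ¥1,300,000 (q = 3 of N = 11).
Log gaps: ln(1920000/500000) = 1.3455; ln(1920000/1200000) = 0.4700; ln(1920000/1300000) = 0.3900.
W = 2.205437 / 11 = 0.2005.

0.2005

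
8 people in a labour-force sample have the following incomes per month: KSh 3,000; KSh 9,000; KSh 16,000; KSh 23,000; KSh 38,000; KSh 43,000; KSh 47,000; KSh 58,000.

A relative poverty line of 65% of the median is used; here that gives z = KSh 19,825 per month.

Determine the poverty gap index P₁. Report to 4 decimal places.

Below z: KSh 3,000, KSh 9,000, KSh 16,000 (q = 3 of N = 8).
Relative gaps: (19825−3000)/19825 = 0.8487; (19825−9000)/19825 = 0.5460; (19825−16000)/19825 = 0.1929.
Sum of shortfalls = 1.587642; P₁ averages over all N: 1.587642 / 8 = 0.1985.

0.1985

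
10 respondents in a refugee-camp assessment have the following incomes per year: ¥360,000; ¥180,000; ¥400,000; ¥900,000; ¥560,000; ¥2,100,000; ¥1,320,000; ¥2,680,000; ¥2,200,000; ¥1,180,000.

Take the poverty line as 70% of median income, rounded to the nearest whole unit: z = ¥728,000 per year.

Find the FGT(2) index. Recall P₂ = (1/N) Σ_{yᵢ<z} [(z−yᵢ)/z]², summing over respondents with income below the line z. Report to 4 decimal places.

0.1078

Below the line: ¥180,000, ¥360,000, ¥400,000, ¥560,000 (q = 4 of N = 10).
Gap ratios (z−y)/z: (728000−180000)/728000 = 0.7527; (728000−360000)/728000 = 0.5055; (728000−400000)/728000 = 0.4505; (728000−560000)/728000 = 0.2308.
Squared: 0.5666; 0.2555; 0.2030; 0.0533.
Sum = 1.078402; P₂ = 1.078402 / 10 = 0.1078.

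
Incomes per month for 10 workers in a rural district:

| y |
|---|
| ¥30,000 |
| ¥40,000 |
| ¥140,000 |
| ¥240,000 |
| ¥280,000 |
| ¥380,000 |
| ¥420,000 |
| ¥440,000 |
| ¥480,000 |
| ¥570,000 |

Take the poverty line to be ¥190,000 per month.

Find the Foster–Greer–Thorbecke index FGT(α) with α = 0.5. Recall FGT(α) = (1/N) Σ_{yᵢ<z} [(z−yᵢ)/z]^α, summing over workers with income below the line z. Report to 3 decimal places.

0.232

Poor units: ¥30,000, ¥40,000, ¥140,000 (q = 3 of N = 10).
Normalized shortfalls: (190000−30000)/190000 = 0.8421; (190000−40000)/190000 = 0.7895; (190000−140000)/190000 = 0.2632.
Raised to α = 0.5: 0.91766; 0.88852; 0.51299.
Sum = 2.319175; FGT(0.5) = 2.319175 / 10 = 0.232.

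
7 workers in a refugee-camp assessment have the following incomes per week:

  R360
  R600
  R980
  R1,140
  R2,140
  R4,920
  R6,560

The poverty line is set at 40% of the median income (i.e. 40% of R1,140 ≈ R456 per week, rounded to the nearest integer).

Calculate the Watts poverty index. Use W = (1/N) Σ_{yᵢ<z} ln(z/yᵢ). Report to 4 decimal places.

0.0338

Below z: R360 (q = 1 of N = 7).
Log gaps: ln(456/360) = 0.2364.
W = 0.236389 / 7 = 0.0338.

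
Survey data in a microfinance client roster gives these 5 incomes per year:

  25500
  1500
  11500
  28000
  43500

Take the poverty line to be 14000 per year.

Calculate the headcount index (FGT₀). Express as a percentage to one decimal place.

2 of the 5 people have income below 14000.
H = 2/5 = 40.0%.

40.0%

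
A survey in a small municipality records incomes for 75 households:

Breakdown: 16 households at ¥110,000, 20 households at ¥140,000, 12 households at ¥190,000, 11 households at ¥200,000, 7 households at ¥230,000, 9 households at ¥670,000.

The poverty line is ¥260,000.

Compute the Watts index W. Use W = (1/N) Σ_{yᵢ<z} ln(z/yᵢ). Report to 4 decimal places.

Incomes under z: 16×¥110,000, 20×¥140,000, 12×¥190,000, 11×¥200,000, 7×¥230,000 (q = 66 of N = 75).
Log shortfalls: ln(260000/110000) = 0.8602 (×16); ln(260000/140000) = 0.6190 (×20); ln(260000/190000) = 0.3137 (×12); ln(260000/200000) = 0.2624 (×11); ln(260000/230000) = 0.1226 (×7).
W = 33.652118 / 75 = 0.4487.

0.4487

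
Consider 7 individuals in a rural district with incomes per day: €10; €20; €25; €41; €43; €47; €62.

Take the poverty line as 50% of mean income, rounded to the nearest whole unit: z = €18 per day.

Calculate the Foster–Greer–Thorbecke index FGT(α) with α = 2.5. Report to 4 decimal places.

0.0188

Below the line: €10 (q = 1 of N = 7).
Normalized shortfalls: (18−10)/18 = 0.4444.
Raised to α = 2.5: 0.13169.
Sum = 0.131687; FGT(2.5) = 0.131687 / 7 = 0.0188.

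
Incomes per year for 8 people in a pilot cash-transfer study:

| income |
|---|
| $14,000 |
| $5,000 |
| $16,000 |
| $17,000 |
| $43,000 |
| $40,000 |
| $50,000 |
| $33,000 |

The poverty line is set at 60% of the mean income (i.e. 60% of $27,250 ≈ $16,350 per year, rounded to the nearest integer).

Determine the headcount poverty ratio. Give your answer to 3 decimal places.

0.375

3 of the 8 people have income below $16,350.
H = 3/8 = 0.375.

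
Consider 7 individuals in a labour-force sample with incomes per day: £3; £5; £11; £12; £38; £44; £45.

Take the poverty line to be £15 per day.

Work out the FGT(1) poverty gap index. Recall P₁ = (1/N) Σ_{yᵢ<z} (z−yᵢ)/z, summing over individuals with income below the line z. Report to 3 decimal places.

Below z: £3, £5, £11, £12 (q = 4 of N = 7).
Shortfall ratios: (15−3)/15 = 0.8000; (15−5)/15 = 0.6667; (15−11)/15 = 0.2667; (15−12)/15 = 0.2000.
Sum of shortfalls = 1.933333; P₁ averages over all N: 1.933333 / 7 = 0.276.

0.276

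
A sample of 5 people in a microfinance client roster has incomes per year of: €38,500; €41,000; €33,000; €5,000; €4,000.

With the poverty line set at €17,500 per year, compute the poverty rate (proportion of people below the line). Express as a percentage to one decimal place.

40.0%

2 of the 5 people have income below €17,500.
H = 2/5 = 40.0%.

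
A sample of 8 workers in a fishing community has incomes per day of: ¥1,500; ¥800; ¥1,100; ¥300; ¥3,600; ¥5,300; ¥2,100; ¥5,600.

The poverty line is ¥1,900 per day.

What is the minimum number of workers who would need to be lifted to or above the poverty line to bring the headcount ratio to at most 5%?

Currently q = 4 of N = 8 are below the line (H = 0.500).
A headcount ratio of at most 5% allows at most ⌊0.05 × 8⌋ = 0 poor workers.
So at least 4 − 0 = 4 must be lifted.

4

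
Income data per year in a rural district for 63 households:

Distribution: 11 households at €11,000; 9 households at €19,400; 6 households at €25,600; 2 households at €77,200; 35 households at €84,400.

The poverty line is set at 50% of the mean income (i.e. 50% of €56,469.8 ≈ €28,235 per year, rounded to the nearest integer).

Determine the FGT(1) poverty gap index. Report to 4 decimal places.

0.1602

Below z: 11×€11,000, 9×€19,400, 6×€25,600 (q = 26 of N = 63).
Relative gaps: (28235−11000)/28235 = 0.6104 (×11); (28235−19400)/28235 = 0.3129 (×9); (28235−25600)/28235 = 0.0933 (×6).
Sum of shortfalls = 10.090668; P₁ averages over all N: 10.090668 / 63 = 0.1602.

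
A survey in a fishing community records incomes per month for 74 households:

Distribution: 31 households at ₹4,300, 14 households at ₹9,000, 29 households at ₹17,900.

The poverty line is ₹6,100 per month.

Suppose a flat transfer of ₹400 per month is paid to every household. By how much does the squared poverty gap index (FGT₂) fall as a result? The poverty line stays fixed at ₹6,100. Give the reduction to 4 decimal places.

Before: below the line — 31×₹4,300; squared poverty gap index (FGT₂) = 0.036477.
After the ₹400 transfer: below the line — 31×₹4,700; squared poverty gap index (FGT₂) = 0.022066.
Reduction = 0.036477 − 0.022066 = 0.0144.

0.0144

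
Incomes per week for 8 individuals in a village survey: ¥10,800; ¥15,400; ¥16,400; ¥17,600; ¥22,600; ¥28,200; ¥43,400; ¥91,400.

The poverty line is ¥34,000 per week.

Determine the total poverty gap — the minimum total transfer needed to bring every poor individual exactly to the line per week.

¥93,000

Below z: ¥10,800, ¥15,400, ¥16,400, ¥17,600, ¥22,600, ¥28,200 (q = 6 of N = 8).
Individual gaps: 34000−10800 = 23200; 34000−15400 = 18600; 34000−16400 = 17600; 34000−17600 = 16400; 34000−22600 = 11400; 34000−28200 = 5800.
Aggregate gap = ¥93,000.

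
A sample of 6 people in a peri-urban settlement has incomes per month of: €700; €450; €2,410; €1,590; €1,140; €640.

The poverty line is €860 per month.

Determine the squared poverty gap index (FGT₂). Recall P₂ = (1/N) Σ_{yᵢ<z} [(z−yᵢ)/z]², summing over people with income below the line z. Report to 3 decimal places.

Poor units: €450, €640, €700 (q = 3 of N = 6).
Relative gaps: (860−450)/860 = 0.4767; (860−640)/860 = 0.2558; (860−700)/860 = 0.1860.
Squared: 0.2273; 0.0654; 0.0346.
Sum = 0.327339; P₂ = 0.327339 / 6 = 0.055.

0.055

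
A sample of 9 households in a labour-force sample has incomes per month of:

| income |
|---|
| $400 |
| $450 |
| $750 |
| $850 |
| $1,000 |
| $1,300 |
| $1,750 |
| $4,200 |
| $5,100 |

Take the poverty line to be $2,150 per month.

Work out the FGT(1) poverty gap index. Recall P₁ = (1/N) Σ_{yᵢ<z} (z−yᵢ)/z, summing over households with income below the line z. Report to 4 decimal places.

Below the line: $400, $450, $750, $850, $1,000, $1,300, $1,750 (q = 7 of N = 9).
Relative gaps: (2150−400)/2150 = 0.8140; (2150−450)/2150 = 0.7907; (2150−750)/2150 = 0.6512; (2150−850)/2150 = 0.6047; (2150−1000)/2150 = 0.5349; (2150−1300)/2150 = 0.3953; (2150−1750)/2150 = 0.1860.
Σ = 3.976744. Dividing by the full population N = 9 gives P₁ = 0.4419.

0.4419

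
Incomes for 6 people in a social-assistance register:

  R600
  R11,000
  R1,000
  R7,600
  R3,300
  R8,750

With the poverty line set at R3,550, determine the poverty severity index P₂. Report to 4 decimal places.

Poor units: R600, R1,000, R3,300 (q = 3 of N = 6).
Gap ratios (z−y)/z: (3550−600)/3550 = 0.8310; (3550−1000)/3550 = 0.7183; (3550−3300)/3550 = 0.0704.
Squared: 0.6905; 0.5160; 0.0050.
Sum = 1.211466; P₂ = 1.211466 / 6 = 0.2019.

0.2019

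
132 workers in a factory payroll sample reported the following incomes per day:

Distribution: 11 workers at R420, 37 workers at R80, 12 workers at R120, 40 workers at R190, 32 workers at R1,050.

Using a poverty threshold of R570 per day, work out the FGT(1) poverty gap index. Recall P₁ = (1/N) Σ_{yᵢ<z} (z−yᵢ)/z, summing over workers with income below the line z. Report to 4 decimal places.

0.5367

Below the line: 37×R80, 12×R120, 40×R190, 11×R420 (q = 100 of N = 132).
Normalized shortfalls: (570−80)/570 = 0.8596 (×37); (570−120)/570 = 0.7895 (×12); (570−190)/570 = 0.6667 (×40); (570−420)/570 = 0.2632 (×11).
Sum of shortfalls = 70.842105; P₁ averages over all N: 70.842105 / 132 = 0.5367.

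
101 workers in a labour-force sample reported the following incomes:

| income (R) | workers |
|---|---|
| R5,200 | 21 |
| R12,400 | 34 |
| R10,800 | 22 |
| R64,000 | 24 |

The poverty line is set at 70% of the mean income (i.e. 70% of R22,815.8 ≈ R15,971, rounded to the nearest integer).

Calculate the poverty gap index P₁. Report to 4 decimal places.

0.2860

Incomes under z: 21×R5,200, 22×R10,800, 34×R12,400 (q = 77 of N = 101).
Normalized shortfalls: (15971−5200)/15971 = 0.6744 (×21); (15971−10800)/15971 = 0.3238 (×22); (15971−12400)/15971 = 0.2236 (×34).
Σ = 28.887797. Dividing by the full population N = 101 gives P₁ = 0.2860.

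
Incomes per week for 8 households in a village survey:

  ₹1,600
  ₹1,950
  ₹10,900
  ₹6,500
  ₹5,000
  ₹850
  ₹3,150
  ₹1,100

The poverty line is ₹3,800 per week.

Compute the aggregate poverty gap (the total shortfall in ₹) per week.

Below the line: ₹850, ₹1,100, ₹1,600, ₹1,950, ₹3,150 (q = 5 of N = 8).
Individual gaps: 3800−850 = 2950; 3800−1100 = 2700; 3800−1600 = 2200; 3800−1950 = 1850; 3800−3150 = 650.
Aggregate gap = ₹10,350.

₹10,350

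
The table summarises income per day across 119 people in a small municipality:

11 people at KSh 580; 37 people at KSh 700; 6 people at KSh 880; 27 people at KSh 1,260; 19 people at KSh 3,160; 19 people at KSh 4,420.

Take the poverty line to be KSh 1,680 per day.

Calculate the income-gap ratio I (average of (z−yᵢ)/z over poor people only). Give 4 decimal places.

Below z: 11×KSh 580, 37×KSh 700, 6×KSh 880, 27×KSh 1,260 (q = 81 of N = 119).
Shortfall ratios (z−y)/z: 0.6548 (×11), 0.5833 (×37), 0.4762 (×6), 0.2500 (×27); sum = 38.392857.
I averages over the q = 81 poor units only: 38.392857 / 81 = 0.4740.

0.4740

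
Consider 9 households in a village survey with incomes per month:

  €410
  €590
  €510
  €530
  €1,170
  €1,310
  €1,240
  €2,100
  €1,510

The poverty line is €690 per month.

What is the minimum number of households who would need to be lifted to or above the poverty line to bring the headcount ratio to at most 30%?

4 of the 9 households are poor, so H = 4/9 = 0.444.
A headcount ratio of at most 30% allows at most ⌊0.30 × 9⌋ = 2 poor households.
So at least 4 − 2 = 2 must be lifted.

2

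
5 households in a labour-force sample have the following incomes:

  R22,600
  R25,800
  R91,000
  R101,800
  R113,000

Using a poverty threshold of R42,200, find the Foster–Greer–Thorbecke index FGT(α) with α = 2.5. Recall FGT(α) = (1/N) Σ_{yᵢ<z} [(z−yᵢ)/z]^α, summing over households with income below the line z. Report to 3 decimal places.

0.048

Poor units: R22,600, R25,800 (q = 2 of N = 5).
Shortfall ratios: (42200−22600)/42200 = 0.4645; (42200−25800)/42200 = 0.3886.
Raised to α = 2.5: 0.14701; 0.09415.
Sum = 0.241166; FGT(2.5) = 0.241166 / 5 = 0.048.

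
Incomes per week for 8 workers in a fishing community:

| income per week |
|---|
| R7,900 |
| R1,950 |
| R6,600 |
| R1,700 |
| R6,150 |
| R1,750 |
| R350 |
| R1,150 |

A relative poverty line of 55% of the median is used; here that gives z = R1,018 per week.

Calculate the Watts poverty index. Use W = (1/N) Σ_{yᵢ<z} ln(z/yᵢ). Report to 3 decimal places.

0.133

Incomes under z: R350 (q = 1 of N = 8).
Log shortfalls: ln(1018/350) = 1.0677.
W = 1.067662 / 8 = 0.133.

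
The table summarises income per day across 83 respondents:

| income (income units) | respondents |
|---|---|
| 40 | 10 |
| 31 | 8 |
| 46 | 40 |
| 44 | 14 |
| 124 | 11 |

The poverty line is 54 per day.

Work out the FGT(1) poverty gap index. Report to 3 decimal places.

Below the line: 8×31, 10×40, 14×44, 40×46 (q = 72 of N = 83).
Shortfall ratios: (54−31)/54 = 0.4259 (×8); (54−40)/54 = 0.2593 (×10); (54−44)/54 = 0.1852 (×14); (54−46)/54 = 0.1481 (×40).
Sum of shortfalls = 14.518519; P₁ averages over all N: 14.518519 / 83 = 0.175.

0.175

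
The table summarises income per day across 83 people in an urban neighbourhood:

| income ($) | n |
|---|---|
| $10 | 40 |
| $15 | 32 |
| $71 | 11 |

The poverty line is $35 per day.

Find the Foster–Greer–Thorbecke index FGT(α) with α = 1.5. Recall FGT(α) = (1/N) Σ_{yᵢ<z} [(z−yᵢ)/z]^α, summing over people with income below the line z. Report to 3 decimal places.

Poor units: 40×$10, 32×$15 (q = 72 of N = 83).
Gap ratios (z−y)/z: (35−10)/35 = 0.7143 (×40); (35−15)/35 = 0.5714 (×32).
Raised to α = 1.5: 0.60368 (×40); 0.43196 (×32).
Sum = 37.969965; FGT(1.5) = 37.969965 / 83 = 0.457.

0.457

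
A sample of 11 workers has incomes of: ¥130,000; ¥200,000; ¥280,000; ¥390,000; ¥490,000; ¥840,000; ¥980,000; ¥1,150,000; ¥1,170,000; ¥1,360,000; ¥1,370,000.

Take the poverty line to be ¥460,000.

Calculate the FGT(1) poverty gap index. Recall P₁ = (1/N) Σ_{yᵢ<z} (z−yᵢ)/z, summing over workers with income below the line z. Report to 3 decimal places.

0.166

Below the line: ¥130,000, ¥200,000, ¥280,000, ¥390,000 (q = 4 of N = 11).
Normalized shortfalls: (460000−130000)/460000 = 0.7174; (460000−200000)/460000 = 0.5652; (460000−280000)/460000 = 0.3913; (460000−390000)/460000 = 0.1522.
Sum of shortfalls = 1.826087; P₁ averages over all N: 1.826087 / 11 = 0.166.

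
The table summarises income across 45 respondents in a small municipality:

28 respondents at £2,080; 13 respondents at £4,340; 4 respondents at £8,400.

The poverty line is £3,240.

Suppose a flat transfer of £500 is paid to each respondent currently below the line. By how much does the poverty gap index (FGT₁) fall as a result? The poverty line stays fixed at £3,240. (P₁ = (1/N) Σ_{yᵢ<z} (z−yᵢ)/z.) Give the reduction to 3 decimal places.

Before: below the line — 28×£2,080; poverty gap index (FGT₁) = 0.22277.
After the £500 transfer: below the line — 28×£2,580; poverty gap index (FGT₁) = 0.12675.
Reduction = 0.22277 − 0.12675 = 0.096.

0.096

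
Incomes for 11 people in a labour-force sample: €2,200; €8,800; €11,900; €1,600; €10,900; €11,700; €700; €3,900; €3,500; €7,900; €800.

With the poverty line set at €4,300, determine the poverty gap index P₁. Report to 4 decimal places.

0.2770

Incomes under z: €700, €800, €1,600, €2,200, €3,500, €3,900 (q = 6 of N = 11).
Shortfall ratios: (4300−700)/4300 = 0.8372; (4300−800)/4300 = 0.8140; (4300−1600)/4300 = 0.6279; (4300−2200)/4300 = 0.4884; (4300−3500)/4300 = 0.1860; (4300−3900)/4300 = 0.0930.
Σ = 3.046512. Dividing by the full population N = 11 gives P₁ = 0.2770.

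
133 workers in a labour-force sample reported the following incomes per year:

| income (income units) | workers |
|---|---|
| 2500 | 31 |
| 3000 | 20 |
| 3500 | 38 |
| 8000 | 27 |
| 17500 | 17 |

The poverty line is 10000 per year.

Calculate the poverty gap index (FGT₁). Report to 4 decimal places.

0.5064

Poor units: 31×2500, 20×3000, 38×3500, 27×8000 (q = 116 of N = 133).
Gap ratios (z−y)/z: (10000−2500)/10000 = 0.7500 (×31); (10000−3000)/10000 = 0.7000 (×20); (10000−3500)/10000 = 0.6500 (×38); (10000−8000)/10000 = 0.2000 (×27).
Σ = 67.350000. Dividing by the full population N = 133 gives P₁ = 0.5064.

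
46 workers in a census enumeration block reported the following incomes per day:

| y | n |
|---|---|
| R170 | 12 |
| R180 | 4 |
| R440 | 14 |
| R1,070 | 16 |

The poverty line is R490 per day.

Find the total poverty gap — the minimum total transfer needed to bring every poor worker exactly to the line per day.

R5,780

Incomes under z: 12×R170, 4×R180, 14×R440 (q = 30 of N = 46).
Individual gaps: 12×(490−170) = 3840; 4×(490−180) = 1240; 14×(490−440) = 700.
Aggregate gap = R5,780.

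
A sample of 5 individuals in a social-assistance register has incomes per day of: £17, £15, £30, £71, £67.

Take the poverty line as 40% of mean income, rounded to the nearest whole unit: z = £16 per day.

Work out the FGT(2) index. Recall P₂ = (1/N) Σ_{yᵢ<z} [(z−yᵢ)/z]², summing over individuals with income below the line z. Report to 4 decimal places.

Below z: £15 (q = 1 of N = 5).
Gap ratios (z−y)/z: (16−15)/16 = 0.0625.
Squared: 0.0039.
Sum = 0.003906; P₂ = 0.003906 / 5 = 0.0008.

0.0008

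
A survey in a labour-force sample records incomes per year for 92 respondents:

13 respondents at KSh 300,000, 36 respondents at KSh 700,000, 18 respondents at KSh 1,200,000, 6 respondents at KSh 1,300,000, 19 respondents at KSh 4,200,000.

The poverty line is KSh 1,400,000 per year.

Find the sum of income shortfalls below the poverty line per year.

KSh 43,700,000

Incomes under z: 13×KSh 300,000, 36×KSh 700,000, 18×KSh 1,200,000, 6×KSh 1,300,000 (q = 73 of N = 92).
Individual gaps: 13×(1400000−300000) = 14300000; 36×(1400000−700000) = 25200000; 18×(1400000−1200000) = 3600000; 6×(1400000−1300000) = 600000.
Aggregate gap = KSh 43,700,000.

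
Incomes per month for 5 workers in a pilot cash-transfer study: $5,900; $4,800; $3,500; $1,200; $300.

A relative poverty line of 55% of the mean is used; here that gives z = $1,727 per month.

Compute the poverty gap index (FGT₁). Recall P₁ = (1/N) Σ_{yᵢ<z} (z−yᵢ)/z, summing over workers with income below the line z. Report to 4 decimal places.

Below the line: $300, $1,200 (q = 2 of N = 5).
Relative gaps: (1727−300)/1727 = 0.8263; (1727−1200)/1727 = 0.3052.
Sum of shortfalls = 1.131442; P₁ averages over all N: 1.131442 / 5 = 0.2263.

0.2263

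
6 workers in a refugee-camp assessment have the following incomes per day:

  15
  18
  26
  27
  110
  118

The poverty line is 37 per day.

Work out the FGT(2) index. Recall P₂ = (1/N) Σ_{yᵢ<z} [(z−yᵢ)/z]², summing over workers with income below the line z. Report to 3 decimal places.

Below z: 15, 18, 26, 27 (q = 4 of N = 6).
Gap ratios (z−y)/z: (37−15)/37 = 0.5946; (37−18)/37 = 0.5135; (37−26)/37 = 0.2973; (37−27)/37 = 0.2703.
Squared: 0.3535; 0.2637; 0.0884; 0.0730.
Sum = 0.778671; P₂ = 0.778671 / 6 = 0.130.

0.130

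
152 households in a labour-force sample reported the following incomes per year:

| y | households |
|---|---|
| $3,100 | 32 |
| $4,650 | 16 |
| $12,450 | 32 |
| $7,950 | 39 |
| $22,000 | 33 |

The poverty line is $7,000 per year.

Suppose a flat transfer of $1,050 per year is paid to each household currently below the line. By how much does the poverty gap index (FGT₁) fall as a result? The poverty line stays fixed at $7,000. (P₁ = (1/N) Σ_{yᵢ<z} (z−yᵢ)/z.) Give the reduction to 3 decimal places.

0.047

Before: below the line — 32×$3,100, 16×$4,650; poverty gap index (FGT₁) = 0.15263.
After the $1,050 transfer: below the line — 32×$4,150, 16×$5,700; poverty gap index (FGT₁) = 0.10526.
Reduction = 0.15263 − 0.10526 = 0.047.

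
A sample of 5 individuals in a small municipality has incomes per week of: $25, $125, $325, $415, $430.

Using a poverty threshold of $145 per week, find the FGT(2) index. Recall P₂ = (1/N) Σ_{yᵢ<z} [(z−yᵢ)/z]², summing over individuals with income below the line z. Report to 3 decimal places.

Incomes under z: $25, $125 (q = 2 of N = 5).
Shortfall ratios: (145−25)/145 = 0.8276; (145−125)/145 = 0.1379.
Squared: 0.6849; 0.0190.
Sum = 0.703924; P₂ = 0.703924 / 5 = 0.141.

0.141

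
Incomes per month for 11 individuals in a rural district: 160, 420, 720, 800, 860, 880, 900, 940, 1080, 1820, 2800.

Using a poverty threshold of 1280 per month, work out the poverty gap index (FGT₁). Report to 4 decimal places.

0.3381

Below z: 160, 420, 720, 800, 860, 880, 900, 940, 1080 (q = 9 of N = 11).
Relative gaps: (1280−160)/1280 = 0.8750; (1280−420)/1280 = 0.6719; (1280−720)/1280 = 0.4375; (1280−800)/1280 = 0.3750; (1280−860)/1280 = 0.3281; (1280−880)/1280 = 0.3125; (1280−900)/1280 = 0.2969; (1280−940)/1280 = 0.2656; (1280−1080)/1280 = 0.1562.
Sum of shortfalls = 3.718750; P₁ averages over all N: 3.718750 / 11 = 0.3381.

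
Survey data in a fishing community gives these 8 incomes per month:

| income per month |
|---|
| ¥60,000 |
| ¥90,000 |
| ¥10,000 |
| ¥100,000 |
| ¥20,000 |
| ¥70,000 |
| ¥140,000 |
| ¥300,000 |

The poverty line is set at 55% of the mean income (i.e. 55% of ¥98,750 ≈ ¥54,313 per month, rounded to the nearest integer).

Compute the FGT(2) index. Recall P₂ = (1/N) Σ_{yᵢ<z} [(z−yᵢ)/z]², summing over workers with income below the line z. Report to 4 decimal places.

Below z: ¥10,000, ¥20,000 (q = 2 of N = 8).
Shortfall ratios: (54313−10000)/54313 = 0.8159; (54313−20000)/54313 = 0.6318.
Squared: 0.6657; 0.3991.
Sum = 1.064789; P₂ = 1.064789 / 8 = 0.1331.

0.1331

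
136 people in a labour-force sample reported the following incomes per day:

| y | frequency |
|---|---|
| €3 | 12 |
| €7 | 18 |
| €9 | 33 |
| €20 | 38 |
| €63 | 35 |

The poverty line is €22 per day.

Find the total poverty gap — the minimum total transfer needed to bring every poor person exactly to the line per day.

Below the line: 12×€3, 18×€7, 33×€9, 38×€20 (q = 101 of N = 136).
Individual gaps: 12×(22−3) = 228; 18×(22−7) = 270; 33×(22−9) = 429; 38×(22−20) = 76.
Aggregate gap = €1,003.

€1,003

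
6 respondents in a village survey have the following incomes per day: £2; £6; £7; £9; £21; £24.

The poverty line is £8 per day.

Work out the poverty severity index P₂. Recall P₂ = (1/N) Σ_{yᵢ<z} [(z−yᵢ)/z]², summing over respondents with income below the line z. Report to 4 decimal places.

0.1068

Poor units: £2, £6, £7 (q = 3 of N = 6).
Normalized shortfalls: (8−2)/8 = 0.7500; (8−6)/8 = 0.2500; (8−7)/8 = 0.1250.
Squared: 0.5625; 0.0625; 0.0156.
Sum = 0.640625; P₂ = 0.640625 / 6 = 0.1068.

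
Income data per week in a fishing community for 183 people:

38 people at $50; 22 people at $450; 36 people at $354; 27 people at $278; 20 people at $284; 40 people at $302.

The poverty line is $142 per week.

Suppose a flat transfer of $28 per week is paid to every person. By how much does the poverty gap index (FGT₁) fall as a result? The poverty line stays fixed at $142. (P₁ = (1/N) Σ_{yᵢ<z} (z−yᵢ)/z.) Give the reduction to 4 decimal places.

Before: below the line — 38×$50; poverty gap index (FGT₁) = 0.134534.
After the $28 transfer: below the line — 38×$78; poverty gap index (FGT₁) = 0.093589.
Reduction = 0.134534 − 0.093589 = 0.0409.

0.0409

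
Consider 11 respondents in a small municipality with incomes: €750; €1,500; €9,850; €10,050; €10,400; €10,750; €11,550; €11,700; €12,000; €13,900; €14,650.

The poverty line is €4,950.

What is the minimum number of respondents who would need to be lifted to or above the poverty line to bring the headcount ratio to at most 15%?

1

2 of the 11 respondents are poor, so H = 2/11 = 0.182.
A headcount ratio of at most 15% allows at most ⌊0.15 × 11⌋ = 1 poor respondents.
So at least 2 − 1 = 1 must be lifted.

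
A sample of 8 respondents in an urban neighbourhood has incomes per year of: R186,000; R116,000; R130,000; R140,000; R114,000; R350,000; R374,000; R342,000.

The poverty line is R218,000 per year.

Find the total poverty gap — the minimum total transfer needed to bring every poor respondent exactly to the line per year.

Poor units: R114,000, R116,000, R130,000, R140,000, R186,000 (q = 5 of N = 8).
Individual gaps: 218000−114000 = 104000; 218000−116000 = 102000; 218000−130000 = 88000; 218000−140000 = 78000; 218000−186000 = 32000.
Aggregate gap = R404,000.

R404,000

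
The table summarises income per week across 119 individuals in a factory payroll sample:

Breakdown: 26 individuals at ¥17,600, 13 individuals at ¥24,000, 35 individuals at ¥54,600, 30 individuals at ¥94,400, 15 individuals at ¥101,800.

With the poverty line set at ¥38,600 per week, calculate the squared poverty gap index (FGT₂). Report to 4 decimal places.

Below the line: 26×¥17,600, 13×¥24,000 (q = 39 of N = 119).
Shortfall ratios: (38600−17600)/38600 = 0.5440 (×26); (38600−24000)/38600 = 0.3782 (×13).
Squared: 0.2960 (×26); 0.1431 (×13).
Sum = 9.555344; P₂ = 9.555344 / 119 = 0.0803.

0.0803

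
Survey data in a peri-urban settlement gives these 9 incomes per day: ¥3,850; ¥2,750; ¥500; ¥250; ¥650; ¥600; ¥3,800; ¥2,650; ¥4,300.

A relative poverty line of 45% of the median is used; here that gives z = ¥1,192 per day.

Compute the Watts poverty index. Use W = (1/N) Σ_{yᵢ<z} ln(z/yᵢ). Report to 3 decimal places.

0.414

Below z: ¥250, ¥500, ¥600, ¥650 (q = 4 of N = 9).
ln(z/y) terms: ln(1192/250) = 1.5619; ln(1192/500) = 0.8688; ln(1192/600) = 0.6865; ln(1192/650) = 0.6064.
W = 3.723580 / 9 = 0.414.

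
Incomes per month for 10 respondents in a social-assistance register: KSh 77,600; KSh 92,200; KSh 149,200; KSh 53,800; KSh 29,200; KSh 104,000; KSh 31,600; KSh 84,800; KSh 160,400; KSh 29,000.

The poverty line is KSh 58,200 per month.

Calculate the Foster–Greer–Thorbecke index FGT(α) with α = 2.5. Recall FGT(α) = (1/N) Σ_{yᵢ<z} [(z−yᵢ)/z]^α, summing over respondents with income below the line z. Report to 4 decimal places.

Below z: KSh 29,000, KSh 29,200, KSh 31,600, KSh 53,800 (q = 4 of N = 10).
Relative gaps: (58200−29000)/58200 = 0.5017; (58200−29200)/58200 = 0.4983; (58200−31600)/58200 = 0.4570; (58200−53800)/58200 = 0.0756.
Raised to α = 2.5: 0.17830; 0.17526; 0.14122; 0.00157.
Sum = 0.496353; FGT(2.5) = 0.496353 / 10 = 0.0496.

0.0496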